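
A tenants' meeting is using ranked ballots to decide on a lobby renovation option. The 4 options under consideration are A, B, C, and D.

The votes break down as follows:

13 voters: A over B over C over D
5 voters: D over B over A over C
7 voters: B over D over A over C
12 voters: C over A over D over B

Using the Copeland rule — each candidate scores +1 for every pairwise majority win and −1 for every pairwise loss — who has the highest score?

Pairwise results:
  A vs B: A wins 25–12.
  A vs C: A wins 25–12.
  A vs D: A wins 25–12.
  B vs C: B wins 25–12.
  B vs D: B wins 20–17.
  C vs D: C wins 25–12.
Copeland scores (wins − losses):
  A: 3 − 0 = 3
  B: 2 − 1 = 1
  C: 1 − 2 = -1
  D: 0 − 3 = -3
A has the best Copeland score.

A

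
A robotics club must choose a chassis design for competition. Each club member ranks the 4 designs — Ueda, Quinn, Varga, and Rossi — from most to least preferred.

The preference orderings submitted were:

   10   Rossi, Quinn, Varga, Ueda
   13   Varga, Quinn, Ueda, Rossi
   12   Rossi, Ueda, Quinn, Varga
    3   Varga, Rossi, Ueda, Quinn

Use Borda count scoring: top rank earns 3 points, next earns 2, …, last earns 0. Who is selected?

Borda scores:
  Ueda: 10·0 + 13·1 + 12·2 + 3·1 = 40
  Quinn: 10·2 + 13·2 + 12·1 + 3·0 = 58
  Varga: 10·1 + 13·3 + 12·0 + 3·3 = 58
  Rossi: 10·3 + 13·0 + 12·3 + 3·2 = 72
Rossi has the highest total.

Rossi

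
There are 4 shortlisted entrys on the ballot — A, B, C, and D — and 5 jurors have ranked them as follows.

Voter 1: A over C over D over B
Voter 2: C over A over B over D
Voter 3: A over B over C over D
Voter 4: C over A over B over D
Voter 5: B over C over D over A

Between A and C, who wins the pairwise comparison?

C

Ballots ranking A above C: 2.
Ballots ranking C above A: 3.
C wins the head-to-head, 3–2.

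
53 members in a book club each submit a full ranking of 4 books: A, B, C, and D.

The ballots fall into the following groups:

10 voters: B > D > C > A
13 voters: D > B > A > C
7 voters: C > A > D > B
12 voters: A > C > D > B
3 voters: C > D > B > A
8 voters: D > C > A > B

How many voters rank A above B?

27

Ballots ranking A above B: 7+12+8 = 27.
Ballots ranking B above A: 10+13+3 = 26.
So 27 of 53 voters prefer A to B.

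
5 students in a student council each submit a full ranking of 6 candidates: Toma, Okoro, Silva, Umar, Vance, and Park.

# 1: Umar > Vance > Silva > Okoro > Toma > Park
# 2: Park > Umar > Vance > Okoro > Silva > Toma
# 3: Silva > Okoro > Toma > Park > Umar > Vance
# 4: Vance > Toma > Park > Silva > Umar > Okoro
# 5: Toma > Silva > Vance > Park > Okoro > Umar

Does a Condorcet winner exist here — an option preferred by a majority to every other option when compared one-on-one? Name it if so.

There is no Condorcet winner

Head-to-head results (5 voters total):
Toma vs Okoro: Okoro wins 3–2.
Toma vs Silva: Silva wins 3–2.
Toma vs Umar: Toma wins 3–2.
Toma vs Vance: Vance wins 3–2.
Toma vs Park: Toma wins 4–1.
Okoro vs Silva: Silva wins 4–1.
Okoro vs Umar: Umar wins 3–2.
Okoro vs Vance: Vance wins 4–1.
Okoro vs Park: Park wins 3–2.
Silva vs Umar: Silva wins 3–2.
Silva vs Vance: Vance wins 3–2.
Silva vs Park: Silva wins 3–2.
Umar vs Vance: Umar wins 3–2.
Umar vs Park: Park wins 4–1.
Vance vs Park: Vance wins 3–2.
No candidate beats all others: Toma beats Umar beats Okoro beats Toma, a majority cycle.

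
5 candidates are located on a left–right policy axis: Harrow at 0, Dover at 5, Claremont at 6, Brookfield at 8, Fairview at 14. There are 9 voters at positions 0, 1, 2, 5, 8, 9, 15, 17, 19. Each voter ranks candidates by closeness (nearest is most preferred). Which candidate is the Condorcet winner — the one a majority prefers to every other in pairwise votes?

With single-peaked preferences on a line, the Condorcet winner is the candidate closest to the median voter.
The median voter (position 8) is closest to Brookfield at 8.
Check: Brookfield vs Claremont — voters closer to Brookfield: 5 of 9.

Brookfield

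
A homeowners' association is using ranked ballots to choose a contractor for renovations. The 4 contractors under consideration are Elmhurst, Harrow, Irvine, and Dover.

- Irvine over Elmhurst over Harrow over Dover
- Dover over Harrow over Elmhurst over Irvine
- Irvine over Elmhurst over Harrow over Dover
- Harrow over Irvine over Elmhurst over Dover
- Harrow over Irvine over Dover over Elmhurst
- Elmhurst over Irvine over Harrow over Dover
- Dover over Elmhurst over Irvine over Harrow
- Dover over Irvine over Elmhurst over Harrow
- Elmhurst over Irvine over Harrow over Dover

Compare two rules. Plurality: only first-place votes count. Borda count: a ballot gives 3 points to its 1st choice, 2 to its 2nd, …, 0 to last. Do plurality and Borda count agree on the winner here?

No

Plurality first-place counts: Elmhurst 2, Harrow 2, Irvine 2, Dover 3 → Dover.
Borda totals: Elmhurst 15, Harrow 12, Irvine 17, Dover 10 → Irvine.
The two rules disagree: plurality picks Dover, Borda picks Irvine.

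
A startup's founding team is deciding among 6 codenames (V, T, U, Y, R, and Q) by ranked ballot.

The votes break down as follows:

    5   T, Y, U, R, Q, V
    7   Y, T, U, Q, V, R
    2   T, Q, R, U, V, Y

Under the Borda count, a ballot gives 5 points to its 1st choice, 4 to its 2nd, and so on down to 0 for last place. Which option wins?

T

Borda scores:
  V: 5·0 + 7·1 + 2·1 = 9
  T: 5·5 + 7·4 + 2·5 = 63
  U: 5·3 + 7·3 + 2·2 = 40
  Y: 5·4 + 7·5 + 2·0 = 55
  R: 5·2 + 7·0 + 2·3 = 16
  Q: 5·1 + 7·2 + 2·4 = 27
T has the highest total.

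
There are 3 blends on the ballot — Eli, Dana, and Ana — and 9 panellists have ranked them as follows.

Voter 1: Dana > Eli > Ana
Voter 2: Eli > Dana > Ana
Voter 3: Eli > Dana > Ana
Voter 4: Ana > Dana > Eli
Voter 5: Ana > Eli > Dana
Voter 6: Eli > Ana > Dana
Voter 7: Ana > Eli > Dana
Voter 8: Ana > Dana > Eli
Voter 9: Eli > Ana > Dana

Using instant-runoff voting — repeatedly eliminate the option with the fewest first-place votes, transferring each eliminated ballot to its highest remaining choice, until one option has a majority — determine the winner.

Round 1: Eli 4, Ana 4, Dana 1. Dana has the fewest and is eliminated.
Round 2: Eli 5, Ana 4. Eli has a majority.

Eli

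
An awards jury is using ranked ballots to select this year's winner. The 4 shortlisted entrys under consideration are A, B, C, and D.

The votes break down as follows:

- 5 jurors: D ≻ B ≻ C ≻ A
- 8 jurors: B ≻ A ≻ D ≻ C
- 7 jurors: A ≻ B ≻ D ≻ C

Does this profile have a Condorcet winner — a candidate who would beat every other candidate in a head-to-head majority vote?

Yes

Head-to-head results (20 voters total):
A vs B: B wins 13–7.
A vs C: A wins 15–5.
A vs D: A wins 15–5.
B vs C: B wins 20–0.
B vs D: B wins 15–5.
C vs D: D wins 20–0.
B beats each rival — A (13–7), C (20–0), D (15–5) — so B is the Condorcet winner.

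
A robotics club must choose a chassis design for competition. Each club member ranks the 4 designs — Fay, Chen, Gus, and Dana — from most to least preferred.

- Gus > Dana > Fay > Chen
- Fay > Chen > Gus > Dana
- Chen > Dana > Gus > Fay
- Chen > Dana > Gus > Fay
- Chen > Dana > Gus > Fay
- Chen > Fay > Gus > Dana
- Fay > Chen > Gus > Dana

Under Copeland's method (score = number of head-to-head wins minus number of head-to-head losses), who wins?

Pairwise results:
  Fay vs Chen: Chen wins 4–3.
  Fay vs Gus: Gus wins 4–3.
  Fay vs Dana: Dana wins 4–3.
  Chen vs Gus: Chen wins 6–1.
  Chen vs Dana: Chen wins 6–1.
  Gus vs Dana: Gus wins 4–3.
Copeland scores (wins − losses):
  Fay: 0 − 3 = -3
  Chen: 3 − 0 = 3
  Gus: 2 − 1 = 1
  Dana: 1 − 2 = -1
Chen has the best Copeland score.

Chen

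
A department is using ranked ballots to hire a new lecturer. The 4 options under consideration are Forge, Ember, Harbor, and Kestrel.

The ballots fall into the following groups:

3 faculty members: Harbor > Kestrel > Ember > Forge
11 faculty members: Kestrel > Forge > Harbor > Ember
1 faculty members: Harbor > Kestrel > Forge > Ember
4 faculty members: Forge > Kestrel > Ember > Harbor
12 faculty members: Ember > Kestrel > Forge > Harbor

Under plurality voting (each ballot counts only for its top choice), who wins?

Ember

First-place vote totals:
  Forge: 4
  Ember: 12
  Harbor: 4
  Kestrel: 11
Ember has the most first-place votes.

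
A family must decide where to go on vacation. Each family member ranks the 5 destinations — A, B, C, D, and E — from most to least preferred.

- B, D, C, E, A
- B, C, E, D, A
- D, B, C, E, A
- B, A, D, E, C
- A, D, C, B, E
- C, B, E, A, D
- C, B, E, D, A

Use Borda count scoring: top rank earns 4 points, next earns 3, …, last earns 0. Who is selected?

Borda scores:
  A: 0 + 0 + 0 + 3 + 4 + 1 + 0 = 8
  B: 4 + 4 + 3 + 4 + 1 + 3 + 3 = 22
  C: 2 + 3 + 2 + 0 + 2 + 4 + 4 = 17
  D: 3 + 1 + 4 + 2 + 3 + 0 + 1 = 14
  E: 1 + 2 + 1 + 1 + 0 + 2 + 2 = 9
B has the highest total.

B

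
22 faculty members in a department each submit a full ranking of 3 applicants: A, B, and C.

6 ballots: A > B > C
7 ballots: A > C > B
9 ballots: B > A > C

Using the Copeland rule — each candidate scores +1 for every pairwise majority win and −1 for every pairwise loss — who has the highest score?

A

Pairwise results:
  A vs B: A wins 13–9.
  A vs C: A wins 22–0.
  B vs C: B wins 15–7.
Copeland scores (wins − losses):
  A: 2 − 0 = 2
  B: 1 − 1 = 0
  C: 0 − 2 = -2
A has the best Copeland score.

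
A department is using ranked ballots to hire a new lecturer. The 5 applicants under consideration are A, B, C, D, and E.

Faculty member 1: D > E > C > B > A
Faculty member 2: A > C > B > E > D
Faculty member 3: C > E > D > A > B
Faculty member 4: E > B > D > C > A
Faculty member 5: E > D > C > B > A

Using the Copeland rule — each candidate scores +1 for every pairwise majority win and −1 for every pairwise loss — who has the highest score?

E

Pairwise results:
  A vs B: B wins 3–2.
  A vs C: C wins 4–1.
  A vs D: D wins 4–1.
  A vs E: E wins 4–1.
  B vs C: C wins 4–1.
  B vs D: D wins 3–2.
  B vs E: E wins 4–1.
  C vs D: D wins 3–2.
  C vs E: E wins 3–2.
  D vs E: E wins 4–1.
Copeland scores (wins − losses):
  A: 0 − 4 = -4
  B: 1 − 3 = -2
  C: 2 − 2 = 0
  D: 3 − 1 = 2
  E: 4 − 0 = 4
E has the best Copeland score.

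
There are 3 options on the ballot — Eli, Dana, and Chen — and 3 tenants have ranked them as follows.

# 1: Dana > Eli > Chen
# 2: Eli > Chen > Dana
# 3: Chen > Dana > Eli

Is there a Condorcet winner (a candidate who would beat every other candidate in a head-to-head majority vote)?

No

Head-to-head results (3 voters total):
Eli vs Dana: Dana wins 2–1.
Eli vs Chen: Eli wins 2–1.
Dana vs Chen: Chen wins 2–1.
No candidate beats all others: Eli beats Chen beats Dana beats Eli, a majority cycle.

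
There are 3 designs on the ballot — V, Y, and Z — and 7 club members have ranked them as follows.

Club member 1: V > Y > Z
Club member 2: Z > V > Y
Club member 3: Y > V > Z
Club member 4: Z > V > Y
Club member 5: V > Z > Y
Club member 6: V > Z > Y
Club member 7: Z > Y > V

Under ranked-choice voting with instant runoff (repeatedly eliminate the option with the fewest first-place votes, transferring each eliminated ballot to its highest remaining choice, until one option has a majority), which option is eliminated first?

Y

Round 1: V 3, Z 3, Y 1. Y has the fewest and is eliminated.
Round 2: V 4, Z 3. V has a majority.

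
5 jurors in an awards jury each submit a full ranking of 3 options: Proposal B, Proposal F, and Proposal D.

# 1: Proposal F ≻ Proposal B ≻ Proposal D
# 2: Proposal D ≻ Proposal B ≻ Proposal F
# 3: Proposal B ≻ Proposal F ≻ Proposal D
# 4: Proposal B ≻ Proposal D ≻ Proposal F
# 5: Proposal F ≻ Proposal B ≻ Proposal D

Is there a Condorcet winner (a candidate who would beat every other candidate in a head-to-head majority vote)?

Head-to-head results (5 voters total):
Proposal B vs Proposal F: Proposal B wins 3–2.
Proposal B vs Proposal D: Proposal B wins 4–1.
Proposal F vs Proposal D: Proposal F wins 3–2.
Proposal B beats each rival — Proposal F (3–2), Proposal D (4–1) — so Proposal B is the Condorcet winner.

Yes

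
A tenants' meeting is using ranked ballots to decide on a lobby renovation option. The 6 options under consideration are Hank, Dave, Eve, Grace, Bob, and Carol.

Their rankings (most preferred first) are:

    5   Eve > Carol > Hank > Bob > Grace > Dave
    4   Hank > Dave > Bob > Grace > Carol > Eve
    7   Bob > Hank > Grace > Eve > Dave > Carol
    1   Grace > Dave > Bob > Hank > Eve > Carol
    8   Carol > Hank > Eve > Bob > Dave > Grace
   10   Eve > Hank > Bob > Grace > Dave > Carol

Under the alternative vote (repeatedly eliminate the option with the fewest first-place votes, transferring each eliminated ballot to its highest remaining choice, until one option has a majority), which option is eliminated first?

Round 1: Eve 15, Carol 8, Bob 7, Hank 4, Grace 1, Dave 0. Dave has the fewest and is eliminated.
Round 2: Eve 15, Carol 8, Bob 7, Hank 4, Grace 1. Grace has the fewest and is eliminated.
Round 3: Eve 15, Bob 8, Carol 8, Hank 4. Hank has the fewest and is eliminated.
Round 4: Eve 15, Bob 12, Carol 8. Carol has the fewest and is eliminated.
Round 5: Eve 23, Bob 12. Eve has a majority.

Dave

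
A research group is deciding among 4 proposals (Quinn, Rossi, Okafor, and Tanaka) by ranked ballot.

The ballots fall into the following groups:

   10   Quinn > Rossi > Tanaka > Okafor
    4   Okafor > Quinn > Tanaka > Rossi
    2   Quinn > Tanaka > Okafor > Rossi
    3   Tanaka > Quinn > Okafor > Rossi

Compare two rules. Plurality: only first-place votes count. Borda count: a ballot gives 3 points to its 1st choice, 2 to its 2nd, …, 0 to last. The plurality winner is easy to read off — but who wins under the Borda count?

Quinn

Plurality first-place counts: Quinn 12, Rossi 0, Okafor 4, Tanaka 3 → Quinn.
Borda totals: Quinn 50, Rossi 20, Okafor 17, Tanaka 27 → Quinn.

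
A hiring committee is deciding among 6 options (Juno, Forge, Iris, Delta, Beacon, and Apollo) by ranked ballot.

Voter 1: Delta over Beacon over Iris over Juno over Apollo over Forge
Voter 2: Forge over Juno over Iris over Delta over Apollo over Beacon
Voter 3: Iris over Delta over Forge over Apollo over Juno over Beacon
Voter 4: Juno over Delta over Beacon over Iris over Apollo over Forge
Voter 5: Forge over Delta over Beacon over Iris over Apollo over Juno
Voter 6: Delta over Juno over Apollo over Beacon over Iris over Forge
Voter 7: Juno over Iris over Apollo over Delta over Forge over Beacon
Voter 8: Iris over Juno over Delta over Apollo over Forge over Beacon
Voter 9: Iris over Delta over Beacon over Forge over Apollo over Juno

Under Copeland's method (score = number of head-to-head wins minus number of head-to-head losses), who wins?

Pairwise results:
  Juno vs Forge: Juno wins 5–4.
  Juno vs Iris: Iris wins 5–4.
  Juno vs Delta: Delta wins 5–4.
  Juno vs Beacon: Juno wins 6–3.
  Juno vs Apollo: Juno wins 6–3.
  Forge vs Iris: Iris wins 7–2.
  Forge vs Delta: Delta wins 7–2.
  Forge vs Beacon: Forge wins 5–4.
  Forge vs Apollo: Apollo wins 5–4.
  Iris vs Delta: Iris wins 5–4.
  Iris vs Beacon: Iris wins 5–4.
  Iris vs Apollo: Iris wins 8–1.
  Delta vs Beacon: Delta wins 9–0.
  Delta vs Apollo: Delta wins 8–1.
  Beacon vs Apollo: Apollo wins 5–4.
Copeland scores (wins − losses):
  Juno: 3 − 2 = 1
  Forge: 1 − 4 = -3
  Iris: 5 − 0 = 5
  Delta: 4 − 1 = 3
  Beacon: 0 − 5 = -5
  Apollo: 2 − 3 = -1
Iris has the best Copeland score.

Iris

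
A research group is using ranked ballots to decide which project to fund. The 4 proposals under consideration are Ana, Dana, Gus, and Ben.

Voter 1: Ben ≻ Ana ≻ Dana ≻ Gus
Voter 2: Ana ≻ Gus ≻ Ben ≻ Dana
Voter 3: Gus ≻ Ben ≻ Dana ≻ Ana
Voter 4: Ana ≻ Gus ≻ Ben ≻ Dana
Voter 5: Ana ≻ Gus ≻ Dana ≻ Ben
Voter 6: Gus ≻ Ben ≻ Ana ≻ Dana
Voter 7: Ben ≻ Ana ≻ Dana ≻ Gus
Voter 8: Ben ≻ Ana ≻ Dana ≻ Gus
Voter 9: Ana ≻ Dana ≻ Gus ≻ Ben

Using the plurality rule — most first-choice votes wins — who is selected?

Ana

First-place vote totals:
  Ana: 4
  Dana: 0
  Gus: 2
  Ben: 3
Ana has the most first-place votes.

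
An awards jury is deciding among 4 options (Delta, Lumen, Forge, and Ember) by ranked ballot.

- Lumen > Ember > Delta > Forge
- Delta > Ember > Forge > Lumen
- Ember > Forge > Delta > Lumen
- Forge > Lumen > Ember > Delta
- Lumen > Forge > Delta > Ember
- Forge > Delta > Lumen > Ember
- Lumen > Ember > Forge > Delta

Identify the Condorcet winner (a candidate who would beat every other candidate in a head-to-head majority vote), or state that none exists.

Head-to-head results (7 voters total):
Delta vs Lumen: Lumen wins 4–3.
Delta vs Forge: Forge wins 5–2.
Delta vs Ember: Ember wins 4–3.
Lumen vs Forge: Forge wins 4–3.
Lumen vs Ember: Lumen wins 5–2.
Forge vs Ember: Ember wins 4–3.
No candidate beats all others: Lumen beats Ember beats Forge beats Lumen, a majority cycle.

None — there is no Condorcet winner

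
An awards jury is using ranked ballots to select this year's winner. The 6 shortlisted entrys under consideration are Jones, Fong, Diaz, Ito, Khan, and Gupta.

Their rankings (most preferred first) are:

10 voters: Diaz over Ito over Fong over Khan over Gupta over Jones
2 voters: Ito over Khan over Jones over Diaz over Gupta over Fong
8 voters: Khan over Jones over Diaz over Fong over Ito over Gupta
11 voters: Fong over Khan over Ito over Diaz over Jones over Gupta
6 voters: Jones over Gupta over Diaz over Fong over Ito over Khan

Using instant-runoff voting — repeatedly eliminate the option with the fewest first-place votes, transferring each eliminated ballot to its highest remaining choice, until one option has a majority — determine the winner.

Round 1: Fong 11, Diaz 10, Khan 8, Jones 6, Ito 2, Gupta 0. Gupta has the fewest and is eliminated.
Round 2: Fong 11, Diaz 10, Khan 8, Jones 6, Ito 2. Ito has the fewest and is eliminated.
Round 3: Fong 11, Diaz 10, Khan 10, Jones 6. Jones has the fewest and is eliminated.
Round 4: Diaz 16, Fong 11, Khan 10. Khan has the fewest and is eliminated.
Round 5: Diaz 26, Fong 11. Diaz has a majority.

Diaz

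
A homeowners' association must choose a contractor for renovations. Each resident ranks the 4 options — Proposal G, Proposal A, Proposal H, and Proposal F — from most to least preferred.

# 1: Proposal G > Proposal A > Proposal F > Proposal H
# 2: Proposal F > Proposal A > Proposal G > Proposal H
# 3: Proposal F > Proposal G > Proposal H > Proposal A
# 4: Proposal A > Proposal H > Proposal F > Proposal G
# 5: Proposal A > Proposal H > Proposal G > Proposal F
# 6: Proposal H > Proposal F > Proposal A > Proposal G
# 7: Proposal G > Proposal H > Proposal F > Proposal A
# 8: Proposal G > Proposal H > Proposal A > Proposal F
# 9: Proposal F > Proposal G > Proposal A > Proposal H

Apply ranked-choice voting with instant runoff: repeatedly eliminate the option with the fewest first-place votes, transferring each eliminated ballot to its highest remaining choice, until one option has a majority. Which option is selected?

Proposal F

Round 1: Proposal G 3, Proposal F 3, Proposal A 2, Proposal H 1. Proposal H has the fewest and is eliminated.
Round 2: Proposal F 4, Proposal G 3, Proposal A 2. Proposal A has the fewest and is eliminated.
Round 3: Proposal F 5, Proposal G 4. Proposal F has a majority.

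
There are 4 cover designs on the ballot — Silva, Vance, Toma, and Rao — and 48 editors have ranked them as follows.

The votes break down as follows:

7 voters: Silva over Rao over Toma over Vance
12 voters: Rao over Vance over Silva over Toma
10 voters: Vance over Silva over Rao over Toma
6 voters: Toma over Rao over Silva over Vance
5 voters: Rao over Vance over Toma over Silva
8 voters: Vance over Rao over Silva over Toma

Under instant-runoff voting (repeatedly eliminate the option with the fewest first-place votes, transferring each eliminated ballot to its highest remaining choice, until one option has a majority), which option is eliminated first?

Toma

Round 1: Vance 18, Rao 17, Silva 7, Toma 6. Toma has the fewest and is eliminated.
Round 2: Rao 23, Vance 18, Silva 7. Silva has the fewest and is eliminated.
Round 3: Rao 30, Vance 18. Rao has a majority.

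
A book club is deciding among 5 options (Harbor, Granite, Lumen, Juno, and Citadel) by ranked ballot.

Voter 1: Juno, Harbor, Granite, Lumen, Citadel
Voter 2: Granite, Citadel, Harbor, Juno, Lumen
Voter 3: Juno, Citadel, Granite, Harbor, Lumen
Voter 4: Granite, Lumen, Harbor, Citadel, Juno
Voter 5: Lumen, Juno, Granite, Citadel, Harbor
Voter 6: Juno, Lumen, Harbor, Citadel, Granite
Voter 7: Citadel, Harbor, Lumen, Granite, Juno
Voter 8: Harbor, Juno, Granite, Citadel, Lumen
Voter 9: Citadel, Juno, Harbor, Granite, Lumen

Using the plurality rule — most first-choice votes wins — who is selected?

First-place vote totals:
  Harbor: 1
  Granite: 2
  Lumen: 1
  Juno: 3
  Citadel: 2
Juno has the most first-place votes.

Juno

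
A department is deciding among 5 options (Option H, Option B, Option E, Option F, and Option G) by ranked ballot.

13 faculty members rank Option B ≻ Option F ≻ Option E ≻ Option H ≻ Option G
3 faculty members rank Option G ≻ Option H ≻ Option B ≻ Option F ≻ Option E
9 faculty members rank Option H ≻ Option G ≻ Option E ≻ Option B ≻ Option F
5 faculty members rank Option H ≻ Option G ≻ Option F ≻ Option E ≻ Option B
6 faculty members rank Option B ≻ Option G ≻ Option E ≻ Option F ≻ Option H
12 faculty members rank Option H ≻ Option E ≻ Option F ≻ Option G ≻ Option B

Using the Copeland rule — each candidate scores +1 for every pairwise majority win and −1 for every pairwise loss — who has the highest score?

Pairwise results:
  Option H vs Option B: Option H wins 29–19.
  Option H vs Option E: Option H wins 29–19.
  Option H vs Option F: Option H wins 29–19.
  Option H vs Option G: Option H wins 39–9.
  Option B vs Option E: Option E wins 26–22.
  Option B vs Option F: Option B wins 31–17.
  Option B vs Option G: Option G wins 29–19.
  Option E vs Option F: Option E wins 27–21.
  Option E vs Option G: Option E wins 25–23.
  Option F vs Option G: Option F wins 25–23.
Copeland scores (wins − losses):
  Option H: 4 − 0 = 4
  Option B: 1 − 3 = -2
  Option E: 3 − 1 = 2
  Option F: 1 − 3 = -2
  Option G: 1 − 3 = -2
Option H has the best Copeland score.

Option H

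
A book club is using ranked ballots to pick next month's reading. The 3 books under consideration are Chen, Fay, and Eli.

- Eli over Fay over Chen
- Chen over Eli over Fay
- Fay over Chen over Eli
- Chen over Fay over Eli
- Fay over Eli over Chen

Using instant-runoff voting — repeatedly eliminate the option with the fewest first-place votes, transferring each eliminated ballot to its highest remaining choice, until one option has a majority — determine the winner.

Fay

Round 1: Chen 2, Fay 2, Eli 1. Eli has the fewest and is eliminated.
Round 2: Fay 3, Chen 2. Fay has a majority.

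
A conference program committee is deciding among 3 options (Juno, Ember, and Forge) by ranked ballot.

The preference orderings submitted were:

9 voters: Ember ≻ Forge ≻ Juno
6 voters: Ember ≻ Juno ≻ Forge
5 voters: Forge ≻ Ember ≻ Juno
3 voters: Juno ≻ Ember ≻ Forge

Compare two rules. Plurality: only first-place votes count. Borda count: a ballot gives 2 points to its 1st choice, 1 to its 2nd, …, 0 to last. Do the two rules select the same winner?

Plurality first-place counts: Juno 3, Ember 15, Forge 5 → Ember.
Borda totals: Juno 12, Ember 38, Forge 19 → Ember.
The two rules agree on Ember.

Yes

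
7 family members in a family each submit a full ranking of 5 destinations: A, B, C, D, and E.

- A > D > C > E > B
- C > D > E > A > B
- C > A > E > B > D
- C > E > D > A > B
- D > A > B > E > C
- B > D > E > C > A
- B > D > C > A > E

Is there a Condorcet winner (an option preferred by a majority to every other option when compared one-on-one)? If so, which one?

Head-to-head results (7 voters total):
A vs B: A wins 5–2.
A vs C: C wins 5–2.
A vs D: D wins 5–2.
A vs E: A wins 4–3.
B vs C: C wins 4–3.
B vs D: D wins 4–3.
B vs E: E wins 4–3.
C vs D: D wins 4–3.
C vs E: C wins 5–2.
D vs E: D wins 5–2.
D beats each rival — A (5–2), B (4–3), C (4–3), E (5–2) — so D is the Condorcet winner.

D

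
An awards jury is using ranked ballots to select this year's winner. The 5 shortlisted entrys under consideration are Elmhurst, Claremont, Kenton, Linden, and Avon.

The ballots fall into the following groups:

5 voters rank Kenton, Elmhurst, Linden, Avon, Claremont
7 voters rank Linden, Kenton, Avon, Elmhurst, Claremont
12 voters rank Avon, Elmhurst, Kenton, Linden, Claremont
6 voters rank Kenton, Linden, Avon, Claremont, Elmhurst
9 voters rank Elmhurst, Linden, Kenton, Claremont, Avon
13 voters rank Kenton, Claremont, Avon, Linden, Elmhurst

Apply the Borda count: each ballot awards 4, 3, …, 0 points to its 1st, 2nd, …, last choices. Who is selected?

Borda scores:
  Elmhurst: 5·3 + 7·1 + 12·3 + 6·0 + 9·4 + 13·0 = 94
  Claremont: 5·0 + 7·0 + 12·0 + 6·1 + 9·1 + 13·3 = 54
  Kenton: 5·4 + 7·3 + 12·2 + 6·4 + 9·2 + 13·4 = 159
  Linden: 5·2 + 7·4 + 12·1 + 6·3 + 9·3 + 13·1 = 108
  Avon: 5·1 + 7·2 + 12·4 + 6·2 + 9·0 + 13·2 = 105
Kenton has the highest total.

Kenton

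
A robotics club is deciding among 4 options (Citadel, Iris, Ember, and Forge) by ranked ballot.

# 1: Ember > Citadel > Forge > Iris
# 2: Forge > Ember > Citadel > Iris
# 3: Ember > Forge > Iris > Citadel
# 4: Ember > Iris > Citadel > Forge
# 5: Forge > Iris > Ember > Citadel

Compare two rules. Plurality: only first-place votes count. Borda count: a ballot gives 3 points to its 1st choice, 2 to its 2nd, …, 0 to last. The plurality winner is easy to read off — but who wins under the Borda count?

Plurality first-place counts: Citadel 0, Iris 0, Ember 3, Forge 2 → Ember.
Borda totals: Citadel 4, Iris 5, Ember 12, Forge 9 → Ember.

Ember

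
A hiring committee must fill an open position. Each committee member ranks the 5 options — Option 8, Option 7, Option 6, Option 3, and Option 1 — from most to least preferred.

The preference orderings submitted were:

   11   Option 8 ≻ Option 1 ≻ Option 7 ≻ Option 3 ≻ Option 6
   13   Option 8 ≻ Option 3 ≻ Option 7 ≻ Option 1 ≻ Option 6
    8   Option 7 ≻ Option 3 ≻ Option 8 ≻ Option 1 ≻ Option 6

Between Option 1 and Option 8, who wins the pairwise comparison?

Ballots ranking Option 1 above Option 8: 0.
Ballots ranking Option 8 above Option 1: 11+13+8 = 32.
Option 8 wins the head-to-head, 32–0.

Option 8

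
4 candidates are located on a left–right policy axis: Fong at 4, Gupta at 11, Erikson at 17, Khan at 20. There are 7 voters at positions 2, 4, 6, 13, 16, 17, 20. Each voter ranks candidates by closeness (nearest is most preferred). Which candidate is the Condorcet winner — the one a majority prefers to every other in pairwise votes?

With single-peaked preferences on a line, the Condorcet winner is the candidate closest to the median voter.
The median voter (position 13) is closest to Gupta at 11.
Check: Gupta vs Fong — voters closer to Gupta: 4 of 7.

Gupta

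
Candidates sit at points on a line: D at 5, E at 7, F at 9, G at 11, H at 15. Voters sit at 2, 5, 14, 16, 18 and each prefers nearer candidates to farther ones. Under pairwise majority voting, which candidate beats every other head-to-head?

H

With single-peaked preferences on a line, the Condorcet winner is the candidate closest to the median voter.
The median voter (position 14) is closest to H at 15.
Check: H vs E — voters closer to H: 3 of 5.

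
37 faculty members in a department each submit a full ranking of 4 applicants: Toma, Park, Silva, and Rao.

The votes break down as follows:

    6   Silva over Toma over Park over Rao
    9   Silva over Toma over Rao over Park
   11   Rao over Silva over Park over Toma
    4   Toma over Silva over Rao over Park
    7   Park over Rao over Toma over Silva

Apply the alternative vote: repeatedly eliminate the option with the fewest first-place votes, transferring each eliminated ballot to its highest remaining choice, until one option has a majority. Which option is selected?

Silva

Round 1: Silva 15, Rao 11, Park 7, Toma 4. Toma has the fewest and is eliminated.
Round 2: Silva 19, Rao 11, Park 7. Silva has a majority.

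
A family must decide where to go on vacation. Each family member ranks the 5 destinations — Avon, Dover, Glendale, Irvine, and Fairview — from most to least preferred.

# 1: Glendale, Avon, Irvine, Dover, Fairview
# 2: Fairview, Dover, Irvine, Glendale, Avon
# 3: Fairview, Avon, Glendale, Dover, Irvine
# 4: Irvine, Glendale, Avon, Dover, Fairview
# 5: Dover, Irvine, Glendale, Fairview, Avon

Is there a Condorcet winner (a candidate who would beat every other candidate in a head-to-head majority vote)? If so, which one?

Head-to-head results (5 voters total):
Avon vs Dover: Avon wins 3–2.
Avon vs Glendale: Glendale wins 4–1.
Avon vs Irvine: Irvine wins 3–2.
Avon vs Fairview: Fairview wins 3–2.
Dover vs Glendale: Glendale wins 3–2.
Dover vs Irvine: Dover wins 3–2.
Dover vs Fairview: Dover wins 3–2.
Glendale vs Irvine: Irvine wins 3–2.
Glendale vs Fairview: Glendale wins 3–2.
Irvine vs Fairview: Irvine wins 3–2.
No candidate beats all others: Avon beats Dover beats Irvine beats Avon, a majority cycle.

There is no Condorcet winner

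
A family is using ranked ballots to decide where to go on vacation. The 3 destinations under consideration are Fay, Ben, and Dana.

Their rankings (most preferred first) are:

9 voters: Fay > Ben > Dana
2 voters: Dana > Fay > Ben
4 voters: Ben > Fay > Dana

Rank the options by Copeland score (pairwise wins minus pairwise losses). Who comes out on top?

Pairwise results:
  Fay vs Ben: Fay wins 11–4.
  Fay vs Dana: Fay wins 13–2.
  Ben vs Dana: Ben wins 13–2.
Copeland scores (wins − losses):
  Fay: 2 − 0 = 2
  Ben: 1 − 1 = 0
  Dana: 0 − 2 = -2
Fay has the best Copeland score.

Fay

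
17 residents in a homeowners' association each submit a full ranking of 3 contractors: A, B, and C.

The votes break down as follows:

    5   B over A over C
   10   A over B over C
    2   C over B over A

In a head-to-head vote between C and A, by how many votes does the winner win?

Ballots ranking C above A: 2.
Ballots ranking A above C: 5+10 = 15.
A wins 15–2, a margin of 13.

13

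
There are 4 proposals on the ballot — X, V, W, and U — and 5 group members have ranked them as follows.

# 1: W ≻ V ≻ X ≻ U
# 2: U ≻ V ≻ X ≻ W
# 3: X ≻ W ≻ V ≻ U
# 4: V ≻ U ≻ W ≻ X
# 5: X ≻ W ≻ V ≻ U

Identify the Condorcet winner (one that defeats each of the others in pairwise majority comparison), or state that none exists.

Head-to-head results (5 voters total):
X vs V: V wins 3–2.
X vs W: X wins 3–2.
X vs U: X wins 3–2.
V vs W: W wins 3–2.
V vs U: V wins 4–1.
W vs U: W wins 3–2.
No candidate beats all others: X beats W beats V beats X, a majority cycle.

None — there is no Condorcet winner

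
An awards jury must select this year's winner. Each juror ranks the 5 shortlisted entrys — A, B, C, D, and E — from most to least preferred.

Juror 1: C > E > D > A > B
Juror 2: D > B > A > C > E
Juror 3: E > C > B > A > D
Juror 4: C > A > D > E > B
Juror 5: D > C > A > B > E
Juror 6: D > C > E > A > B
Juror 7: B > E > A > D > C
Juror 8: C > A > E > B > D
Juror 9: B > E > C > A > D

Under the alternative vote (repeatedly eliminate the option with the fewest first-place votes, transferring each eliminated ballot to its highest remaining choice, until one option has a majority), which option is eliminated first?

A

Round 1: C 3, D 3, B 2, E 1, A 0. A has the fewest and is eliminated.
Round 2: C 3, D 3, B 2, E 1. E has the fewest and is eliminated.
Round 3: C 4, D 3, B 2. B has the fewest and is eliminated.
Round 4: C 5, D 4. C has a majority.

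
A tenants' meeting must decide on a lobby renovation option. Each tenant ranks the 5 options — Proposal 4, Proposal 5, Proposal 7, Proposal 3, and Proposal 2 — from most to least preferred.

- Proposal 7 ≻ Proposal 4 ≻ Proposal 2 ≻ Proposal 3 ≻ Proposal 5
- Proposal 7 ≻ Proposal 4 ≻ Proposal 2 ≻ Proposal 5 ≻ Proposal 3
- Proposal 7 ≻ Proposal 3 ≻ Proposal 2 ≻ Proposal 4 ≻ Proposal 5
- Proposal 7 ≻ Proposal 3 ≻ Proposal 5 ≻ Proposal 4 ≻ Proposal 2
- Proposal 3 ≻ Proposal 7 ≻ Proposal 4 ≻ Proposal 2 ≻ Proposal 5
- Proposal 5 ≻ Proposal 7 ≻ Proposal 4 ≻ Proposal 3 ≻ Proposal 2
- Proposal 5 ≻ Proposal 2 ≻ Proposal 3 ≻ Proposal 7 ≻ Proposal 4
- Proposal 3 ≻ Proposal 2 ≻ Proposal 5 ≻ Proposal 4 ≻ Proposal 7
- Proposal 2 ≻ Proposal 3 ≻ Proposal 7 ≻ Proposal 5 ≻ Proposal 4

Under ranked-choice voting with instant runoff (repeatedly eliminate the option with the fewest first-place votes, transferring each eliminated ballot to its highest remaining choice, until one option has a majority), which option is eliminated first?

Proposal 4

Round 1: Proposal 7 4, Proposal 5 2, Proposal 3 2, Proposal 2 1, Proposal 4 0. Proposal 4 has the fewest and is eliminated.
Round 2: Proposal 7 4, Proposal 5 2, Proposal 3 2, Proposal 2 1. Proposal 2 has the fewest and is eliminated.
Round 3: Proposal 7 4, Proposal 3 3, Proposal 5 2. Proposal 5 has the fewest and is eliminated.
Round 4: Proposal 7 5, Proposal 3 4. Proposal 7 has a majority.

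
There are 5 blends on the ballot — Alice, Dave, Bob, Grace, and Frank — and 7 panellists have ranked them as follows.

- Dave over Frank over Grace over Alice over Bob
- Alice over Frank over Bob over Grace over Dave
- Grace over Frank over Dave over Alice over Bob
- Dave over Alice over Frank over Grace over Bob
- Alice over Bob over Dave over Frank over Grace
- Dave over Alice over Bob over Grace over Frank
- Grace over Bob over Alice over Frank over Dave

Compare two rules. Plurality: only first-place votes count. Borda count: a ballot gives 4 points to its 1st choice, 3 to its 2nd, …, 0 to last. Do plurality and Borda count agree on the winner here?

Plurality first-place counts: Alice 2, Dave 3, Bob 0, Grace 2, Frank 0 → Dave.
Borda totals: Alice 18, Dave 16, Bob 10, Grace 13, Frank 13 → Alice.
The two rules disagree: plurality picks Dave, Borda picks Alice.

No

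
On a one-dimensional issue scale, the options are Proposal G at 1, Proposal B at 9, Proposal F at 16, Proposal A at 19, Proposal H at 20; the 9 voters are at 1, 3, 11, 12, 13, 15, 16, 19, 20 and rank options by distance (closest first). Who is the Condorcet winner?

With single-peaked preferences on a line, the Condorcet winner is the candidate closest to the median voter.
The median voter (position 13) is closest to Proposal F at 16.
Check: Proposal F vs Proposal B — voters closer to Proposal F: 5 of 9.

Proposal F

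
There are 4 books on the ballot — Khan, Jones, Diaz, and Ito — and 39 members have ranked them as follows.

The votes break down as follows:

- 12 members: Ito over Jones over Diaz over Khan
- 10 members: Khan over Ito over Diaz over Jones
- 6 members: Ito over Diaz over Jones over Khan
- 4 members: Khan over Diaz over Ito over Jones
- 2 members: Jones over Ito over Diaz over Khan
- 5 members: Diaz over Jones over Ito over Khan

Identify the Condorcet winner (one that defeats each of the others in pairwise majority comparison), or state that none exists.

Ito

Head-to-head results (39 voters total):
Khan vs Jones: Jones wins 25–14.
Khan vs Diaz: Diaz wins 25–14.
Khan vs Ito: Ito wins 25–14.
Jones vs Diaz: Diaz wins 25–14.
Jones vs Ito: Ito wins 32–7.
Diaz vs Ito: Ito wins 30–9.
Ito beats each rival — Khan (25–14), Jones (32–7), Diaz (30–9) — so Ito is the Condorcet winner.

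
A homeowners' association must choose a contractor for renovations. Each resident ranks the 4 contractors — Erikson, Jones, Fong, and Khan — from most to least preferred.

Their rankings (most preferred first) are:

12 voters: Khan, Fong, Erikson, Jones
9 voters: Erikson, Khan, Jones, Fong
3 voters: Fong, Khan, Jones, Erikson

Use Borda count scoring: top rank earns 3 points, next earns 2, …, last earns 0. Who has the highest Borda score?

Khan

Borda scores:
  Erikson: 12·1 + 9·3 + 3·0 = 39
  Jones: 12·0 + 9·1 + 3·1 = 12
  Fong: 12·2 + 9·0 + 3·3 = 33
  Khan: 12·3 + 9·2 + 3·2 = 60
Khan has the highest total.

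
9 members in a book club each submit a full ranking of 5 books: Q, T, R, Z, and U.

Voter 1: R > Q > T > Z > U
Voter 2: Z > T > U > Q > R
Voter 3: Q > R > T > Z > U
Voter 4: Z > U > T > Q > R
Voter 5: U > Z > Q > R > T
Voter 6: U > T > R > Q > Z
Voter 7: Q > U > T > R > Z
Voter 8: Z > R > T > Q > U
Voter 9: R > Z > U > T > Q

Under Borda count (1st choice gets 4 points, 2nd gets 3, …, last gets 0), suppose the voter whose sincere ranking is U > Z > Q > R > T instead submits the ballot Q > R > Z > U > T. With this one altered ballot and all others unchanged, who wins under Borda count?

Borda totals with the altered ballot: Q 19, T 17, R 20, Z 19, U 15.
The switch changes the winner from Z to R.

R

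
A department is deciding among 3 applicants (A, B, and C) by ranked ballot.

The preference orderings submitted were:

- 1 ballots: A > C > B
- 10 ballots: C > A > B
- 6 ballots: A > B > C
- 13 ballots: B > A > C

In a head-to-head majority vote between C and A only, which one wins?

Ballots ranking C above A: 10.
Ballots ranking A above C: 1+6+13 = 20.
A wins the head-to-head, 20–10.

A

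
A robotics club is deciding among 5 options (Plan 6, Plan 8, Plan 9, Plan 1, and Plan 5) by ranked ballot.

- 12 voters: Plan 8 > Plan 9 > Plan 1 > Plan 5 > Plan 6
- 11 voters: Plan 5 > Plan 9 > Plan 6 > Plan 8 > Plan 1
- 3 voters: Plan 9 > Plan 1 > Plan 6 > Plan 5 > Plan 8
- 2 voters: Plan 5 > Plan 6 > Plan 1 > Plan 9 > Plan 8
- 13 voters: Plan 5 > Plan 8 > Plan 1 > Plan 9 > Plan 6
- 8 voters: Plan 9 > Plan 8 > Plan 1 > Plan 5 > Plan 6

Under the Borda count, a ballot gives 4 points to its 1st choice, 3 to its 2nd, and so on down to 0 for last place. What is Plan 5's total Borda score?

Borda scores:
  Plan 6: 12·0 + 11·2 + 3·2 + 2·3 + 13·0 + 8·0 = 34
  Plan 8: 12·4 + 11·1 + 3·0 + 2·0 + 13·3 + 8·3 = 122
  Plan 9: 12·3 + 11·3 + 3·4 + 2·1 + 13·1 + 8·4 = 128
  Plan 1: 12·2 + 11·0 + 3·3 + 2·2 + 13·2 + 8·2 = 79
  Plan 5: 12·1 + 11·4 + 3·1 + 2·4 + 13·4 + 8·1 = 127

127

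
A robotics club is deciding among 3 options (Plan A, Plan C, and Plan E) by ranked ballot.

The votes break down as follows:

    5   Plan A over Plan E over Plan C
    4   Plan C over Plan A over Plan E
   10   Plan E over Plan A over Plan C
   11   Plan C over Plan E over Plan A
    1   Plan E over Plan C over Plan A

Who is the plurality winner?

Plan C

First-place vote totals:
  Plan A: 5
  Plan C: 15
  Plan E: 11
Plan C has the most first-place votes.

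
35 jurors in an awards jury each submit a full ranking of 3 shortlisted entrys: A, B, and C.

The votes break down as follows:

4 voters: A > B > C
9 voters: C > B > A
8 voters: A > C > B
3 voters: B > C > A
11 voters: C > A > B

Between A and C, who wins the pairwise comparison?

C

Ballots ranking A above C: 4+8 = 12.
Ballots ranking C above A: 9+3+11 = 23.
C wins the head-to-head, 23–12.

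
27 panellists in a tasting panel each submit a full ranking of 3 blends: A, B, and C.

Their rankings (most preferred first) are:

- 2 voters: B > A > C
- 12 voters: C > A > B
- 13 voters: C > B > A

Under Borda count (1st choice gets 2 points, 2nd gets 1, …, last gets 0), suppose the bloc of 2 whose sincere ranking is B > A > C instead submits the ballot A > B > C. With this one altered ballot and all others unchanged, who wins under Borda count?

Borda totals with the altered ballot: A 16, B 15, C 50.
The winner is unchanged: still C.

C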